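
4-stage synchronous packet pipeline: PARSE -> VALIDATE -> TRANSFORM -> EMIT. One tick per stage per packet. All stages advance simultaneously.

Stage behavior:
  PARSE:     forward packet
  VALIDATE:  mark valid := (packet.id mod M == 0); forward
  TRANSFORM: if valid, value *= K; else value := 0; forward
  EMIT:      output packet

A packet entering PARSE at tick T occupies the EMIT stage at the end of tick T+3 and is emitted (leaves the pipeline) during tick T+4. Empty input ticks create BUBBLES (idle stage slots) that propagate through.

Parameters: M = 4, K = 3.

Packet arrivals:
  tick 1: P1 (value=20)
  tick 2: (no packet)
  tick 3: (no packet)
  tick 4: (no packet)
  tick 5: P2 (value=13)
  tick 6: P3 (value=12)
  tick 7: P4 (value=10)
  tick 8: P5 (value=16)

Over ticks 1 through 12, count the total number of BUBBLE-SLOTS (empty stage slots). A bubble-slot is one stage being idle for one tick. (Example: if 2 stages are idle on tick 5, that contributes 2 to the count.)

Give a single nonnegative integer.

Tick 1: [PARSE:P1(v=20,ok=F), VALIDATE:-, TRANSFORM:-, EMIT:-] out:-; bubbles=3
Tick 2: [PARSE:-, VALIDATE:P1(v=20,ok=F), TRANSFORM:-, EMIT:-] out:-; bubbles=3
Tick 3: [PARSE:-, VALIDATE:-, TRANSFORM:P1(v=0,ok=F), EMIT:-] out:-; bubbles=3
Tick 4: [PARSE:-, VALIDATE:-, TRANSFORM:-, EMIT:P1(v=0,ok=F)] out:-; bubbles=3
Tick 5: [PARSE:P2(v=13,ok=F), VALIDATE:-, TRANSFORM:-, EMIT:-] out:P1(v=0); bubbles=3
Tick 6: [PARSE:P3(v=12,ok=F), VALIDATE:P2(v=13,ok=F), TRANSFORM:-, EMIT:-] out:-; bubbles=2
Tick 7: [PARSE:P4(v=10,ok=F), VALIDATE:P3(v=12,ok=F), TRANSFORM:P2(v=0,ok=F), EMIT:-] out:-; bubbles=1
Tick 8: [PARSE:P5(v=16,ok=F), VALIDATE:P4(v=10,ok=T), TRANSFORM:P3(v=0,ok=F), EMIT:P2(v=0,ok=F)] out:-; bubbles=0
Tick 9: [PARSE:-, VALIDATE:P5(v=16,ok=F), TRANSFORM:P4(v=30,ok=T), EMIT:P3(v=0,ok=F)] out:P2(v=0); bubbles=1
Tick 10: [PARSE:-, VALIDATE:-, TRANSFORM:P5(v=0,ok=F), EMIT:P4(v=30,ok=T)] out:P3(v=0); bubbles=2
Tick 11: [PARSE:-, VALIDATE:-, TRANSFORM:-, EMIT:P5(v=0,ok=F)] out:P4(v=30); bubbles=3
Tick 12: [PARSE:-, VALIDATE:-, TRANSFORM:-, EMIT:-] out:P5(v=0); bubbles=4
Total bubble-slots: 28

Answer: 28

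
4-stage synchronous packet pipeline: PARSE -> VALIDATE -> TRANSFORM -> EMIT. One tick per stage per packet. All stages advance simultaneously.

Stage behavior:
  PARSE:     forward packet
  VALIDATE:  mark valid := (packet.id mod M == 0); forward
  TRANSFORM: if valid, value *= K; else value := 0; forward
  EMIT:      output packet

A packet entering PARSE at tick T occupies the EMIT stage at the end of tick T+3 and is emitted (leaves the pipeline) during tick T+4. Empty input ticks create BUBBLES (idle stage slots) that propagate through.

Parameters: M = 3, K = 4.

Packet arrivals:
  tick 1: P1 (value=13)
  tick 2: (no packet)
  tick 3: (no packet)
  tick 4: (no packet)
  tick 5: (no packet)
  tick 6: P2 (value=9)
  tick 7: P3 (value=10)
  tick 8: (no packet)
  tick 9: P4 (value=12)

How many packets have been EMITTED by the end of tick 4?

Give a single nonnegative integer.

Answer: 0

Derivation:
Tick 1: [PARSE:P1(v=13,ok=F), VALIDATE:-, TRANSFORM:-, EMIT:-] out:-; in:P1
Tick 2: [PARSE:-, VALIDATE:P1(v=13,ok=F), TRANSFORM:-, EMIT:-] out:-; in:-
Tick 3: [PARSE:-, VALIDATE:-, TRANSFORM:P1(v=0,ok=F), EMIT:-] out:-; in:-
Tick 4: [PARSE:-, VALIDATE:-, TRANSFORM:-, EMIT:P1(v=0,ok=F)] out:-; in:-
Emitted by tick 4: []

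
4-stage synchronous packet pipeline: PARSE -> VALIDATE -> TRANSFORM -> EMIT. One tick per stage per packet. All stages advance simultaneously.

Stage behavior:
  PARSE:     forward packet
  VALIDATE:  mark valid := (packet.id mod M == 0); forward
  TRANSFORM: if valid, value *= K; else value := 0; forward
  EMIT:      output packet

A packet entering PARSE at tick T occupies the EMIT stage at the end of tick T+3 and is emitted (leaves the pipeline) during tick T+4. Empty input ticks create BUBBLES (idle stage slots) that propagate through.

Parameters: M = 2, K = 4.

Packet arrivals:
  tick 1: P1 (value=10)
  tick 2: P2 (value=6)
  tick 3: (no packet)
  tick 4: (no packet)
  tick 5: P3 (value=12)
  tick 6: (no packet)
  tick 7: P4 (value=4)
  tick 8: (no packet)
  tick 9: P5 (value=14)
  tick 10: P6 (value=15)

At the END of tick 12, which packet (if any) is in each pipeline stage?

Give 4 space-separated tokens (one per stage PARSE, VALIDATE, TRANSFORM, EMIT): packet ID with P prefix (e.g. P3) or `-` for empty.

Tick 1: [PARSE:P1(v=10,ok=F), VALIDATE:-, TRANSFORM:-, EMIT:-] out:-; in:P1
Tick 2: [PARSE:P2(v=6,ok=F), VALIDATE:P1(v=10,ok=F), TRANSFORM:-, EMIT:-] out:-; in:P2
Tick 3: [PARSE:-, VALIDATE:P2(v=6,ok=T), TRANSFORM:P1(v=0,ok=F), EMIT:-] out:-; in:-
Tick 4: [PARSE:-, VALIDATE:-, TRANSFORM:P2(v=24,ok=T), EMIT:P1(v=0,ok=F)] out:-; in:-
Tick 5: [PARSE:P3(v=12,ok=F), VALIDATE:-, TRANSFORM:-, EMIT:P2(v=24,ok=T)] out:P1(v=0); in:P3
Tick 6: [PARSE:-, VALIDATE:P3(v=12,ok=F), TRANSFORM:-, EMIT:-] out:P2(v=24); in:-
Tick 7: [PARSE:P4(v=4,ok=F), VALIDATE:-, TRANSFORM:P3(v=0,ok=F), EMIT:-] out:-; in:P4
Tick 8: [PARSE:-, VALIDATE:P4(v=4,ok=T), TRANSFORM:-, EMIT:P3(v=0,ok=F)] out:-; in:-
Tick 9: [PARSE:P5(v=14,ok=F), VALIDATE:-, TRANSFORM:P4(v=16,ok=T), EMIT:-] out:P3(v=0); in:P5
Tick 10: [PARSE:P6(v=15,ok=F), VALIDATE:P5(v=14,ok=F), TRANSFORM:-, EMIT:P4(v=16,ok=T)] out:-; in:P6
Tick 11: [PARSE:-, VALIDATE:P6(v=15,ok=T), TRANSFORM:P5(v=0,ok=F), EMIT:-] out:P4(v=16); in:-
Tick 12: [PARSE:-, VALIDATE:-, TRANSFORM:P6(v=60,ok=T), EMIT:P5(v=0,ok=F)] out:-; in:-
At end of tick 12: ['-', '-', 'P6', 'P5']

Answer: - - P6 P5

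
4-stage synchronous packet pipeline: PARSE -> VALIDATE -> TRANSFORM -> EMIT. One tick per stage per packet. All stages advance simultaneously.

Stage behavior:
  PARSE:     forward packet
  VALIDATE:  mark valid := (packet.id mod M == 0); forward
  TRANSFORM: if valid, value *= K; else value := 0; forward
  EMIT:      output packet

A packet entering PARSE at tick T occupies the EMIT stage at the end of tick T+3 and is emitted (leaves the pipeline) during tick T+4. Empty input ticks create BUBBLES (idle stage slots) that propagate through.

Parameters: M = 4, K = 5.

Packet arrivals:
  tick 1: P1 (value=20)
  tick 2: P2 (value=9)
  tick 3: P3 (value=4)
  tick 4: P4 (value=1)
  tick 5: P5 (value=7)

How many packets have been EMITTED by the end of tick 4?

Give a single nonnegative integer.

Answer: 0

Derivation:
Tick 1: [PARSE:P1(v=20,ok=F), VALIDATE:-, TRANSFORM:-, EMIT:-] out:-; in:P1
Tick 2: [PARSE:P2(v=9,ok=F), VALIDATE:P1(v=20,ok=F), TRANSFORM:-, EMIT:-] out:-; in:P2
Tick 3: [PARSE:P3(v=4,ok=F), VALIDATE:P2(v=9,ok=F), TRANSFORM:P1(v=0,ok=F), EMIT:-] out:-; in:P3
Tick 4: [PARSE:P4(v=1,ok=F), VALIDATE:P3(v=4,ok=F), TRANSFORM:P2(v=0,ok=F), EMIT:P1(v=0,ok=F)] out:-; in:P4
Emitted by tick 4: []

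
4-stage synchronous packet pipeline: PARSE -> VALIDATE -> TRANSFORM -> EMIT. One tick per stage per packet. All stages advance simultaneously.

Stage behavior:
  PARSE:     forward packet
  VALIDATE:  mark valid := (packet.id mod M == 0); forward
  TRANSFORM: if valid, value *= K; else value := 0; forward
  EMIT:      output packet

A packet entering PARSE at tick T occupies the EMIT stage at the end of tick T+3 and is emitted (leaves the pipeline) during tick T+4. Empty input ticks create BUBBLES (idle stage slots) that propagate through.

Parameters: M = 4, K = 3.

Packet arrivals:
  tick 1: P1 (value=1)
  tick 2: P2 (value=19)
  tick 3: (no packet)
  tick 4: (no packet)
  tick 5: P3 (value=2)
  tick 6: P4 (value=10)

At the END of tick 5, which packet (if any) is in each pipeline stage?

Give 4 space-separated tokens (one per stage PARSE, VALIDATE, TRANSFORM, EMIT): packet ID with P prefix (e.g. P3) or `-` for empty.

Answer: P3 - - P2

Derivation:
Tick 1: [PARSE:P1(v=1,ok=F), VALIDATE:-, TRANSFORM:-, EMIT:-] out:-; in:P1
Tick 2: [PARSE:P2(v=19,ok=F), VALIDATE:P1(v=1,ok=F), TRANSFORM:-, EMIT:-] out:-; in:P2
Tick 3: [PARSE:-, VALIDATE:P2(v=19,ok=F), TRANSFORM:P1(v=0,ok=F), EMIT:-] out:-; in:-
Tick 4: [PARSE:-, VALIDATE:-, TRANSFORM:P2(v=0,ok=F), EMIT:P1(v=0,ok=F)] out:-; in:-
Tick 5: [PARSE:P3(v=2,ok=F), VALIDATE:-, TRANSFORM:-, EMIT:P2(v=0,ok=F)] out:P1(v=0); in:P3
At end of tick 5: ['P3', '-', '-', 'P2']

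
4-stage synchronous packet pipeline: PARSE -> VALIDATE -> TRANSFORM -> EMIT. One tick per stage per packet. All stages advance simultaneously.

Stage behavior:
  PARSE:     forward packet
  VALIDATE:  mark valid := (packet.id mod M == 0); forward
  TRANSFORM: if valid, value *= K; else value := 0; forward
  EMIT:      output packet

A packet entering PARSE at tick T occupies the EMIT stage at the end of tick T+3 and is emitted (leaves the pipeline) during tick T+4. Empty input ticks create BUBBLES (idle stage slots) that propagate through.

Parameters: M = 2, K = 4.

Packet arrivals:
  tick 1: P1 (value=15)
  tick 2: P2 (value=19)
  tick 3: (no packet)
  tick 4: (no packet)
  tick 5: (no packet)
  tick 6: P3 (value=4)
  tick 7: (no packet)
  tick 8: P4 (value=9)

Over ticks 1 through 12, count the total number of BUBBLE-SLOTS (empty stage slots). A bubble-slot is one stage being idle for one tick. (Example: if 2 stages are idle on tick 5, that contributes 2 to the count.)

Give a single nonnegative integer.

Answer: 32

Derivation:
Tick 1: [PARSE:P1(v=15,ok=F), VALIDATE:-, TRANSFORM:-, EMIT:-] out:-; bubbles=3
Tick 2: [PARSE:P2(v=19,ok=F), VALIDATE:P1(v=15,ok=F), TRANSFORM:-, EMIT:-] out:-; bubbles=2
Tick 3: [PARSE:-, VALIDATE:P2(v=19,ok=T), TRANSFORM:P1(v=0,ok=F), EMIT:-] out:-; bubbles=2
Tick 4: [PARSE:-, VALIDATE:-, TRANSFORM:P2(v=76,ok=T), EMIT:P1(v=0,ok=F)] out:-; bubbles=2
Tick 5: [PARSE:-, VALIDATE:-, TRANSFORM:-, EMIT:P2(v=76,ok=T)] out:P1(v=0); bubbles=3
Tick 6: [PARSE:P3(v=4,ok=F), VALIDATE:-, TRANSFORM:-, EMIT:-] out:P2(v=76); bubbles=3
Tick 7: [PARSE:-, VALIDATE:P3(v=4,ok=F), TRANSFORM:-, EMIT:-] out:-; bubbles=3
Tick 8: [PARSE:P4(v=9,ok=F), VALIDATE:-, TRANSFORM:P3(v=0,ok=F), EMIT:-] out:-; bubbles=2
Tick 9: [PARSE:-, VALIDATE:P4(v=9,ok=T), TRANSFORM:-, EMIT:P3(v=0,ok=F)] out:-; bubbles=2
Tick 10: [PARSE:-, VALIDATE:-, TRANSFORM:P4(v=36,ok=T), EMIT:-] out:P3(v=0); bubbles=3
Tick 11: [PARSE:-, VALIDATE:-, TRANSFORM:-, EMIT:P4(v=36,ok=T)] out:-; bubbles=3
Tick 12: [PARSE:-, VALIDATE:-, TRANSFORM:-, EMIT:-] out:P4(v=36); bubbles=4
Total bubble-slots: 32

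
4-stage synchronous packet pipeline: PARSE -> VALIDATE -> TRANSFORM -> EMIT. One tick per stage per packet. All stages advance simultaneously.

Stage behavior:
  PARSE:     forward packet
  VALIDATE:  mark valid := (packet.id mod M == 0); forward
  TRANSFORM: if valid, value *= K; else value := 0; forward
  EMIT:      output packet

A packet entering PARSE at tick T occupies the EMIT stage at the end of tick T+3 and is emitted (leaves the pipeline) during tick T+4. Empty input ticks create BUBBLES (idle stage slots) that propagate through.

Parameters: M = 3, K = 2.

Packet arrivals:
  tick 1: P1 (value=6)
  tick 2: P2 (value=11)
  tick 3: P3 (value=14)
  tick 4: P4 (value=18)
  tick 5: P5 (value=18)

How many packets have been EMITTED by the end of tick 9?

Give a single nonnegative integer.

Answer: 5

Derivation:
Tick 1: [PARSE:P1(v=6,ok=F), VALIDATE:-, TRANSFORM:-, EMIT:-] out:-; in:P1
Tick 2: [PARSE:P2(v=11,ok=F), VALIDATE:P1(v=6,ok=F), TRANSFORM:-, EMIT:-] out:-; in:P2
Tick 3: [PARSE:P3(v=14,ok=F), VALIDATE:P2(v=11,ok=F), TRANSFORM:P1(v=0,ok=F), EMIT:-] out:-; in:P3
Tick 4: [PARSE:P4(v=18,ok=F), VALIDATE:P3(v=14,ok=T), TRANSFORM:P2(v=0,ok=F), EMIT:P1(v=0,ok=F)] out:-; in:P4
Tick 5: [PARSE:P5(v=18,ok=F), VALIDATE:P4(v=18,ok=F), TRANSFORM:P3(v=28,ok=T), EMIT:P2(v=0,ok=F)] out:P1(v=0); in:P5
Tick 6: [PARSE:-, VALIDATE:P5(v=18,ok=F), TRANSFORM:P4(v=0,ok=F), EMIT:P3(v=28,ok=T)] out:P2(v=0); in:-
Tick 7: [PARSE:-, VALIDATE:-, TRANSFORM:P5(v=0,ok=F), EMIT:P4(v=0,ok=F)] out:P3(v=28); in:-
Tick 8: [PARSE:-, VALIDATE:-, TRANSFORM:-, EMIT:P5(v=0,ok=F)] out:P4(v=0); in:-
Tick 9: [PARSE:-, VALIDATE:-, TRANSFORM:-, EMIT:-] out:P5(v=0); in:-
Emitted by tick 9: ['P1', 'P2', 'P3', 'P4', 'P5']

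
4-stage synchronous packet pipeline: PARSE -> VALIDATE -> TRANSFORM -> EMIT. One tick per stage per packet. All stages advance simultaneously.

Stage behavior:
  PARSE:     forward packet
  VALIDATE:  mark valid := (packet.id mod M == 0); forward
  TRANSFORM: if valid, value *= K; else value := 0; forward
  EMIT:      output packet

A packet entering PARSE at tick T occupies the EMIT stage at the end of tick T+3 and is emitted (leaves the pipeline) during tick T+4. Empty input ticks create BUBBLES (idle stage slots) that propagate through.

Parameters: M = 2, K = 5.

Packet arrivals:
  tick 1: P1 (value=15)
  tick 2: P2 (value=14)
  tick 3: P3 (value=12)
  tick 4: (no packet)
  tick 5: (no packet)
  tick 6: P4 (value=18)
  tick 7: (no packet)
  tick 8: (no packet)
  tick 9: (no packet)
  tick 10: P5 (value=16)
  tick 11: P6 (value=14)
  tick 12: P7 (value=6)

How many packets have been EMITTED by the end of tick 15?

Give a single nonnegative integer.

Tick 1: [PARSE:P1(v=15,ok=F), VALIDATE:-, TRANSFORM:-, EMIT:-] out:-; in:P1
Tick 2: [PARSE:P2(v=14,ok=F), VALIDATE:P1(v=15,ok=F), TRANSFORM:-, EMIT:-] out:-; in:P2
Tick 3: [PARSE:P3(v=12,ok=F), VALIDATE:P2(v=14,ok=T), TRANSFORM:P1(v=0,ok=F), EMIT:-] out:-; in:P3
Tick 4: [PARSE:-, VALIDATE:P3(v=12,ok=F), TRANSFORM:P2(v=70,ok=T), EMIT:P1(v=0,ok=F)] out:-; in:-
Tick 5: [PARSE:-, VALIDATE:-, TRANSFORM:P3(v=0,ok=F), EMIT:P2(v=70,ok=T)] out:P1(v=0); in:-
Tick 6: [PARSE:P4(v=18,ok=F), VALIDATE:-, TRANSFORM:-, EMIT:P3(v=0,ok=F)] out:P2(v=70); in:P4
Tick 7: [PARSE:-, VALIDATE:P4(v=18,ok=T), TRANSFORM:-, EMIT:-] out:P3(v=0); in:-
Tick 8: [PARSE:-, VALIDATE:-, TRANSFORM:P4(v=90,ok=T), EMIT:-] out:-; in:-
Tick 9: [PARSE:-, VALIDATE:-, TRANSFORM:-, EMIT:P4(v=90,ok=T)] out:-; in:-
Tick 10: [PARSE:P5(v=16,ok=F), VALIDATE:-, TRANSFORM:-, EMIT:-] out:P4(v=90); in:P5
Tick 11: [PARSE:P6(v=14,ok=F), VALIDATE:P5(v=16,ok=F), TRANSFORM:-, EMIT:-] out:-; in:P6
Tick 12: [PARSE:P7(v=6,ok=F), VALIDATE:P6(v=14,ok=T), TRANSFORM:P5(v=0,ok=F), EMIT:-] out:-; in:P7
Tick 13: [PARSE:-, VALIDATE:P7(v=6,ok=F), TRANSFORM:P6(v=70,ok=T), EMIT:P5(v=0,ok=F)] out:-; in:-
Tick 14: [PARSE:-, VALIDATE:-, TRANSFORM:P7(v=0,ok=F), EMIT:P6(v=70,ok=T)] out:P5(v=0); in:-
Tick 15: [PARSE:-, VALIDATE:-, TRANSFORM:-, EMIT:P7(v=0,ok=F)] out:P6(v=70); in:-
Emitted by tick 15: ['P1', 'P2', 'P3', 'P4', 'P5', 'P6']

Answer: 6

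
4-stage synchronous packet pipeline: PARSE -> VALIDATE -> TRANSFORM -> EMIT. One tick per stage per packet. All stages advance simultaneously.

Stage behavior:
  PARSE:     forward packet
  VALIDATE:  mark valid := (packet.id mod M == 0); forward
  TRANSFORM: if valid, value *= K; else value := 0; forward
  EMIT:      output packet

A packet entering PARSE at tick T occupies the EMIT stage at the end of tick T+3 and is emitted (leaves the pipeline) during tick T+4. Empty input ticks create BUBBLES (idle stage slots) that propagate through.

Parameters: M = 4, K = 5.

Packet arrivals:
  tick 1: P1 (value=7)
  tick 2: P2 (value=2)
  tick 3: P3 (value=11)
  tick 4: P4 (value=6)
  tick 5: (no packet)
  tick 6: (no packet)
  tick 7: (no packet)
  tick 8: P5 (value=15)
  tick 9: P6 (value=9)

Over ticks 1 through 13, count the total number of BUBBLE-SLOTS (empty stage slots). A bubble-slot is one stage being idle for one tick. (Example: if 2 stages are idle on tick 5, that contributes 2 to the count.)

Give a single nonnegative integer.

Tick 1: [PARSE:P1(v=7,ok=F), VALIDATE:-, TRANSFORM:-, EMIT:-] out:-; bubbles=3
Tick 2: [PARSE:P2(v=2,ok=F), VALIDATE:P1(v=7,ok=F), TRANSFORM:-, EMIT:-] out:-; bubbles=2
Tick 3: [PARSE:P3(v=11,ok=F), VALIDATE:P2(v=2,ok=F), TRANSFORM:P1(v=0,ok=F), EMIT:-] out:-; bubbles=1
Tick 4: [PARSE:P4(v=6,ok=F), VALIDATE:P3(v=11,ok=F), TRANSFORM:P2(v=0,ok=F), EMIT:P1(v=0,ok=F)] out:-; bubbles=0
Tick 5: [PARSE:-, VALIDATE:P4(v=6,ok=T), TRANSFORM:P3(v=0,ok=F), EMIT:P2(v=0,ok=F)] out:P1(v=0); bubbles=1
Tick 6: [PARSE:-, VALIDATE:-, TRANSFORM:P4(v=30,ok=T), EMIT:P3(v=0,ok=F)] out:P2(v=0); bubbles=2
Tick 7: [PARSE:-, VALIDATE:-, TRANSFORM:-, EMIT:P4(v=30,ok=T)] out:P3(v=0); bubbles=3
Tick 8: [PARSE:P5(v=15,ok=F), VALIDATE:-, TRANSFORM:-, EMIT:-] out:P4(v=30); bubbles=3
Tick 9: [PARSE:P6(v=9,ok=F), VALIDATE:P5(v=15,ok=F), TRANSFORM:-, EMIT:-] out:-; bubbles=2
Tick 10: [PARSE:-, VALIDATE:P6(v=9,ok=F), TRANSFORM:P5(v=0,ok=F), EMIT:-] out:-; bubbles=2
Tick 11: [PARSE:-, VALIDATE:-, TRANSFORM:P6(v=0,ok=F), EMIT:P5(v=0,ok=F)] out:-; bubbles=2
Tick 12: [PARSE:-, VALIDATE:-, TRANSFORM:-, EMIT:P6(v=0,ok=F)] out:P5(v=0); bubbles=3
Tick 13: [PARSE:-, VALIDATE:-, TRANSFORM:-, EMIT:-] out:P6(v=0); bubbles=4
Total bubble-slots: 28

Answer: 28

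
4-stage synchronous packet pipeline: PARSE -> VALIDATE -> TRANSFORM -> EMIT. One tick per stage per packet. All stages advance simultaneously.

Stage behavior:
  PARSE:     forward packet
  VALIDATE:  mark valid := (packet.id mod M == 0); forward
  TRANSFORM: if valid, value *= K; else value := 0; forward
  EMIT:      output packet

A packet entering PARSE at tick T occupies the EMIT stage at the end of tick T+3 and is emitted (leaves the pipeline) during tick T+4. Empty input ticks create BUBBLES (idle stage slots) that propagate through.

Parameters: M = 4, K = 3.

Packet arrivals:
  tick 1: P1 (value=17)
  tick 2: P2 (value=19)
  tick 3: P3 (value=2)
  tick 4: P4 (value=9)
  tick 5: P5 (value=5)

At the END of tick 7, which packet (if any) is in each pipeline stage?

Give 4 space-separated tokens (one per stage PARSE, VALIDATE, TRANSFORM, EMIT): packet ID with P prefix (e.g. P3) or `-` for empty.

Tick 1: [PARSE:P1(v=17,ok=F), VALIDATE:-, TRANSFORM:-, EMIT:-] out:-; in:P1
Tick 2: [PARSE:P2(v=19,ok=F), VALIDATE:P1(v=17,ok=F), TRANSFORM:-, EMIT:-] out:-; in:P2
Tick 3: [PARSE:P3(v=2,ok=F), VALIDATE:P2(v=19,ok=F), TRANSFORM:P1(v=0,ok=F), EMIT:-] out:-; in:P3
Tick 4: [PARSE:P4(v=9,ok=F), VALIDATE:P3(v=2,ok=F), TRANSFORM:P2(v=0,ok=F), EMIT:P1(v=0,ok=F)] out:-; in:P4
Tick 5: [PARSE:P5(v=5,ok=F), VALIDATE:P4(v=9,ok=T), TRANSFORM:P3(v=0,ok=F), EMIT:P2(v=0,ok=F)] out:P1(v=0); in:P5
Tick 6: [PARSE:-, VALIDATE:P5(v=5,ok=F), TRANSFORM:P4(v=27,ok=T), EMIT:P3(v=0,ok=F)] out:P2(v=0); in:-
Tick 7: [PARSE:-, VALIDATE:-, TRANSFORM:P5(v=0,ok=F), EMIT:P4(v=27,ok=T)] out:P3(v=0); in:-
At end of tick 7: ['-', '-', 'P5', 'P4']

Answer: - - P5 P4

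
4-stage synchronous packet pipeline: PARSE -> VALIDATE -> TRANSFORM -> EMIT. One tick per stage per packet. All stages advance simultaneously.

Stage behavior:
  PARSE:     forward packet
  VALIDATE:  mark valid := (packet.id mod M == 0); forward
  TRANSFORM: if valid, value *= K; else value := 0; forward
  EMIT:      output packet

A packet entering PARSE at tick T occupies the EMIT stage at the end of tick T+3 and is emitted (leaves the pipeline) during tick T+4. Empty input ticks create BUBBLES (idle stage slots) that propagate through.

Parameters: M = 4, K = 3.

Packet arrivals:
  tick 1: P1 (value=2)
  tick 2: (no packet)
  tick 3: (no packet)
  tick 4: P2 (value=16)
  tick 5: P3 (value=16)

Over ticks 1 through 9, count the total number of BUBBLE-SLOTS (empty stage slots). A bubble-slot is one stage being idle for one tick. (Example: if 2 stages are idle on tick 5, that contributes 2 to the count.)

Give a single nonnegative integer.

Tick 1: [PARSE:P1(v=2,ok=F), VALIDATE:-, TRANSFORM:-, EMIT:-] out:-; bubbles=3
Tick 2: [PARSE:-, VALIDATE:P1(v=2,ok=F), TRANSFORM:-, EMIT:-] out:-; bubbles=3
Tick 3: [PARSE:-, VALIDATE:-, TRANSFORM:P1(v=0,ok=F), EMIT:-] out:-; bubbles=3
Tick 4: [PARSE:P2(v=16,ok=F), VALIDATE:-, TRANSFORM:-, EMIT:P1(v=0,ok=F)] out:-; bubbles=2
Tick 5: [PARSE:P3(v=16,ok=F), VALIDATE:P2(v=16,ok=F), TRANSFORM:-, EMIT:-] out:P1(v=0); bubbles=2
Tick 6: [PARSE:-, VALIDATE:P3(v=16,ok=F), TRANSFORM:P2(v=0,ok=F), EMIT:-] out:-; bubbles=2
Tick 7: [PARSE:-, VALIDATE:-, TRANSFORM:P3(v=0,ok=F), EMIT:P2(v=0,ok=F)] out:-; bubbles=2
Tick 8: [PARSE:-, VALIDATE:-, TRANSFORM:-, EMIT:P3(v=0,ok=F)] out:P2(v=0); bubbles=3
Tick 9: [PARSE:-, VALIDATE:-, TRANSFORM:-, EMIT:-] out:P3(v=0); bubbles=4
Total bubble-slots: 24

Answer: 24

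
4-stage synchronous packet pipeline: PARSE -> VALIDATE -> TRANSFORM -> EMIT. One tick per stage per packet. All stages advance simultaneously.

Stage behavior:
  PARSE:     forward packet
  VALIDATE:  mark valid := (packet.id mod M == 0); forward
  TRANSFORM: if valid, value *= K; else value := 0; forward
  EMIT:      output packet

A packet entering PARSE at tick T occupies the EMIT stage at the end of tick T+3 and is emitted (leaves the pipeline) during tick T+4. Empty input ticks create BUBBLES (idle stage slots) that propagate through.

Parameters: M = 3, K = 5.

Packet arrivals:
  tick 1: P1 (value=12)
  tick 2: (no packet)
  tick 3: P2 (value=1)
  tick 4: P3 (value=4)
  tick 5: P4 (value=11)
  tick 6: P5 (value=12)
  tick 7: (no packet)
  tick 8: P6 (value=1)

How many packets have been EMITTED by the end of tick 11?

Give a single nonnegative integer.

Tick 1: [PARSE:P1(v=12,ok=F), VALIDATE:-, TRANSFORM:-, EMIT:-] out:-; in:P1
Tick 2: [PARSE:-, VALIDATE:P1(v=12,ok=F), TRANSFORM:-, EMIT:-] out:-; in:-
Tick 3: [PARSE:P2(v=1,ok=F), VALIDATE:-, TRANSFORM:P1(v=0,ok=F), EMIT:-] out:-; in:P2
Tick 4: [PARSE:P3(v=4,ok=F), VALIDATE:P2(v=1,ok=F), TRANSFORM:-, EMIT:P1(v=0,ok=F)] out:-; in:P3
Tick 5: [PARSE:P4(v=11,ok=F), VALIDATE:P3(v=4,ok=T), TRANSFORM:P2(v=0,ok=F), EMIT:-] out:P1(v=0); in:P4
Tick 6: [PARSE:P5(v=12,ok=F), VALIDATE:P4(v=11,ok=F), TRANSFORM:P3(v=20,ok=T), EMIT:P2(v=0,ok=F)] out:-; in:P5
Tick 7: [PARSE:-, VALIDATE:P5(v=12,ok=F), TRANSFORM:P4(v=0,ok=F), EMIT:P3(v=20,ok=T)] out:P2(v=0); in:-
Tick 8: [PARSE:P6(v=1,ok=F), VALIDATE:-, TRANSFORM:P5(v=0,ok=F), EMIT:P4(v=0,ok=F)] out:P3(v=20); in:P6
Tick 9: [PARSE:-, VALIDATE:P6(v=1,ok=T), TRANSFORM:-, EMIT:P5(v=0,ok=F)] out:P4(v=0); in:-
Tick 10: [PARSE:-, VALIDATE:-, TRANSFORM:P6(v=5,ok=T), EMIT:-] out:P5(v=0); in:-
Tick 11: [PARSE:-, VALIDATE:-, TRANSFORM:-, EMIT:P6(v=5,ok=T)] out:-; in:-
Emitted by tick 11: ['P1', 'P2', 'P3', 'P4', 'P5']

Answer: 5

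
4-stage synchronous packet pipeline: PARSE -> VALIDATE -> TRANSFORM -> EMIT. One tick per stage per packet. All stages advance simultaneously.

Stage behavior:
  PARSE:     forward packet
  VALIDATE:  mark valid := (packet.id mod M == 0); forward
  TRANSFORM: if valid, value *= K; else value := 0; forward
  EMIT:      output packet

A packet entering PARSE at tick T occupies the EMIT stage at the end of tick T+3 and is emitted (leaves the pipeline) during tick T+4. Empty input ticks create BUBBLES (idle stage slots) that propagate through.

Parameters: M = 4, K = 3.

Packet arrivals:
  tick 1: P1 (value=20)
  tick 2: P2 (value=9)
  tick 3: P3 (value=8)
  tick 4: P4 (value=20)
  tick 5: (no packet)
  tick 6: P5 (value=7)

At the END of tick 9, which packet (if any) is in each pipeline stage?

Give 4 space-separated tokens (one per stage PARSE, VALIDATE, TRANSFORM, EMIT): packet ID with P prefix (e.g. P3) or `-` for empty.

Tick 1: [PARSE:P1(v=20,ok=F), VALIDATE:-, TRANSFORM:-, EMIT:-] out:-; in:P1
Tick 2: [PARSE:P2(v=9,ok=F), VALIDATE:P1(v=20,ok=F), TRANSFORM:-, EMIT:-] out:-; in:P2
Tick 3: [PARSE:P3(v=8,ok=F), VALIDATE:P2(v=9,ok=F), TRANSFORM:P1(v=0,ok=F), EMIT:-] out:-; in:P3
Tick 4: [PARSE:P4(v=20,ok=F), VALIDATE:P3(v=8,ok=F), TRANSFORM:P2(v=0,ok=F), EMIT:P1(v=0,ok=F)] out:-; in:P4
Tick 5: [PARSE:-, VALIDATE:P4(v=20,ok=T), TRANSFORM:P3(v=0,ok=F), EMIT:P2(v=0,ok=F)] out:P1(v=0); in:-
Tick 6: [PARSE:P5(v=7,ok=F), VALIDATE:-, TRANSFORM:P4(v=60,ok=T), EMIT:P3(v=0,ok=F)] out:P2(v=0); in:P5
Tick 7: [PARSE:-, VALIDATE:P5(v=7,ok=F), TRANSFORM:-, EMIT:P4(v=60,ok=T)] out:P3(v=0); in:-
Tick 8: [PARSE:-, VALIDATE:-, TRANSFORM:P5(v=0,ok=F), EMIT:-] out:P4(v=60); in:-
Tick 9: [PARSE:-, VALIDATE:-, TRANSFORM:-, EMIT:P5(v=0,ok=F)] out:-; in:-
At end of tick 9: ['-', '-', '-', 'P5']

Answer: - - - P5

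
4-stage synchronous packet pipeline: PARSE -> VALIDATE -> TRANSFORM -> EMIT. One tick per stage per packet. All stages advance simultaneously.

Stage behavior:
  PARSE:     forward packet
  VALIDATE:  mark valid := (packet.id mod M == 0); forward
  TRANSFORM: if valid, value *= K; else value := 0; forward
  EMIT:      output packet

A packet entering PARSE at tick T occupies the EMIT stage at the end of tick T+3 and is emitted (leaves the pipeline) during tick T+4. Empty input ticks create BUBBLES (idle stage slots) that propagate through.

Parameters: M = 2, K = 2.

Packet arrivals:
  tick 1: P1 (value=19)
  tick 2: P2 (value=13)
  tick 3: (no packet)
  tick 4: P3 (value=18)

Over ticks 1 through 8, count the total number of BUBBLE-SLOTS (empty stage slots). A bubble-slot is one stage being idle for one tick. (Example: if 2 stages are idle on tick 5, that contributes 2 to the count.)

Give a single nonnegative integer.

Tick 1: [PARSE:P1(v=19,ok=F), VALIDATE:-, TRANSFORM:-, EMIT:-] out:-; bubbles=3
Tick 2: [PARSE:P2(v=13,ok=F), VALIDATE:P1(v=19,ok=F), TRANSFORM:-, EMIT:-] out:-; bubbles=2
Tick 3: [PARSE:-, VALIDATE:P2(v=13,ok=T), TRANSFORM:P1(v=0,ok=F), EMIT:-] out:-; bubbles=2
Tick 4: [PARSE:P3(v=18,ok=F), VALIDATE:-, TRANSFORM:P2(v=26,ok=T), EMIT:P1(v=0,ok=F)] out:-; bubbles=1
Tick 5: [PARSE:-, VALIDATE:P3(v=18,ok=F), TRANSFORM:-, EMIT:P2(v=26,ok=T)] out:P1(v=0); bubbles=2
Tick 6: [PARSE:-, VALIDATE:-, TRANSFORM:P3(v=0,ok=F), EMIT:-] out:P2(v=26); bubbles=3
Tick 7: [PARSE:-, VALIDATE:-, TRANSFORM:-, EMIT:P3(v=0,ok=F)] out:-; bubbles=3
Tick 8: [PARSE:-, VALIDATE:-, TRANSFORM:-, EMIT:-] out:P3(v=0); bubbles=4
Total bubble-slots: 20

Answer: 20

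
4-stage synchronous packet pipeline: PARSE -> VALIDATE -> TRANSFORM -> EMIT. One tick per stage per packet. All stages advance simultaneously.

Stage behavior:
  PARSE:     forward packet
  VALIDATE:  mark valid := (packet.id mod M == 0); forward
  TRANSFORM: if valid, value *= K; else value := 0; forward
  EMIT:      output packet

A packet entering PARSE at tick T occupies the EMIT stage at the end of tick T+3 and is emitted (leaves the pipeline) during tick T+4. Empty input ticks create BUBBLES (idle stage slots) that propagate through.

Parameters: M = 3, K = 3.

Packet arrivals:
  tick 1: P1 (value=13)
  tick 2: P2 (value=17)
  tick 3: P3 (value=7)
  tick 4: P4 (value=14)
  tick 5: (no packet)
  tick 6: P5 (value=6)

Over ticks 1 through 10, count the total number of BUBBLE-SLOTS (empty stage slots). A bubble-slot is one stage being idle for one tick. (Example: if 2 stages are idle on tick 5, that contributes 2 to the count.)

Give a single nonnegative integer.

Answer: 20

Derivation:
Tick 1: [PARSE:P1(v=13,ok=F), VALIDATE:-, TRANSFORM:-, EMIT:-] out:-; bubbles=3
Tick 2: [PARSE:P2(v=17,ok=F), VALIDATE:P1(v=13,ok=F), TRANSFORM:-, EMIT:-] out:-; bubbles=2
Tick 3: [PARSE:P3(v=7,ok=F), VALIDATE:P2(v=17,ok=F), TRANSFORM:P1(v=0,ok=F), EMIT:-] out:-; bubbles=1
Tick 4: [PARSE:P4(v=14,ok=F), VALIDATE:P3(v=7,ok=T), TRANSFORM:P2(v=0,ok=F), EMIT:P1(v=0,ok=F)] out:-; bubbles=0
Tick 5: [PARSE:-, VALIDATE:P4(v=14,ok=F), TRANSFORM:P3(v=21,ok=T), EMIT:P2(v=0,ok=F)] out:P1(v=0); bubbles=1
Tick 6: [PARSE:P5(v=6,ok=F), VALIDATE:-, TRANSFORM:P4(v=0,ok=F), EMIT:P3(v=21,ok=T)] out:P2(v=0); bubbles=1
Tick 7: [PARSE:-, VALIDATE:P5(v=6,ok=F), TRANSFORM:-, EMIT:P4(v=0,ok=F)] out:P3(v=21); bubbles=2
Tick 8: [PARSE:-, VALIDATE:-, TRANSFORM:P5(v=0,ok=F), EMIT:-] out:P4(v=0); bubbles=3
Tick 9: [PARSE:-, VALIDATE:-, TRANSFORM:-, EMIT:P5(v=0,ok=F)] out:-; bubbles=3
Tick 10: [PARSE:-, VALIDATE:-, TRANSFORM:-, EMIT:-] out:P5(v=0); bubbles=4
Total bubble-slots: 20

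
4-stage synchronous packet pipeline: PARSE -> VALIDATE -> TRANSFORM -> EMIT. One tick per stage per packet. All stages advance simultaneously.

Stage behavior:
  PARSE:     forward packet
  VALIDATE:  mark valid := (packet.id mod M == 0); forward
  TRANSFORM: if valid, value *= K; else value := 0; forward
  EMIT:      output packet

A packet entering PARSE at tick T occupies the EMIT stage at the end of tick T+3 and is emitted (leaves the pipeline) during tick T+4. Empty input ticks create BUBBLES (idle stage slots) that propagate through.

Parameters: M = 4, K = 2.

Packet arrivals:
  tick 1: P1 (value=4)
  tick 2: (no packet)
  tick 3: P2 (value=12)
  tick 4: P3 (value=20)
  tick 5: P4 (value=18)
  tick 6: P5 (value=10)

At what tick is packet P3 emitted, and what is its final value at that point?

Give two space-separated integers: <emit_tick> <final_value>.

Tick 1: [PARSE:P1(v=4,ok=F), VALIDATE:-, TRANSFORM:-, EMIT:-] out:-; in:P1
Tick 2: [PARSE:-, VALIDATE:P1(v=4,ok=F), TRANSFORM:-, EMIT:-] out:-; in:-
Tick 3: [PARSE:P2(v=12,ok=F), VALIDATE:-, TRANSFORM:P1(v=0,ok=F), EMIT:-] out:-; in:P2
Tick 4: [PARSE:P3(v=20,ok=F), VALIDATE:P2(v=12,ok=F), TRANSFORM:-, EMIT:P1(v=0,ok=F)] out:-; in:P3
Tick 5: [PARSE:P4(v=18,ok=F), VALIDATE:P3(v=20,ok=F), TRANSFORM:P2(v=0,ok=F), EMIT:-] out:P1(v=0); in:P4
Tick 6: [PARSE:P5(v=10,ok=F), VALIDATE:P4(v=18,ok=T), TRANSFORM:P3(v=0,ok=F), EMIT:P2(v=0,ok=F)] out:-; in:P5
Tick 7: [PARSE:-, VALIDATE:P5(v=10,ok=F), TRANSFORM:P4(v=36,ok=T), EMIT:P3(v=0,ok=F)] out:P2(v=0); in:-
Tick 8: [PARSE:-, VALIDATE:-, TRANSFORM:P5(v=0,ok=F), EMIT:P4(v=36,ok=T)] out:P3(v=0); in:-
Tick 9: [PARSE:-, VALIDATE:-, TRANSFORM:-, EMIT:P5(v=0,ok=F)] out:P4(v=36); in:-
Tick 10: [PARSE:-, VALIDATE:-, TRANSFORM:-, EMIT:-] out:P5(v=0); in:-
P3: arrives tick 4, valid=False (id=3, id%4=3), emit tick 8, final value 0

Answer: 8 0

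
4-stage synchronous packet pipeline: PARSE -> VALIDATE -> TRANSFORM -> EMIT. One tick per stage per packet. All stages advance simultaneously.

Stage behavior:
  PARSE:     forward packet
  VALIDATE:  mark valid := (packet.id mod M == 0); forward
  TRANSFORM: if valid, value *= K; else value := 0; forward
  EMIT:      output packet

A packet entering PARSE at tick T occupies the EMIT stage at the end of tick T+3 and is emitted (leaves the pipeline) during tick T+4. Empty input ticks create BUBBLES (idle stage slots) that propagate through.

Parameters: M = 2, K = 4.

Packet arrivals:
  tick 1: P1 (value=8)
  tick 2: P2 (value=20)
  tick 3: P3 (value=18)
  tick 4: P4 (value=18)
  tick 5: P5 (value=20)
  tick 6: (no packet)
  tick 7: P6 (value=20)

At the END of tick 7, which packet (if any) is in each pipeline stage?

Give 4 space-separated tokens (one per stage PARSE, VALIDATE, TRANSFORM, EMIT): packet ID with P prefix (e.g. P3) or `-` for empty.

Tick 1: [PARSE:P1(v=8,ok=F), VALIDATE:-, TRANSFORM:-, EMIT:-] out:-; in:P1
Tick 2: [PARSE:P2(v=20,ok=F), VALIDATE:P1(v=8,ok=F), TRANSFORM:-, EMIT:-] out:-; in:P2
Tick 3: [PARSE:P3(v=18,ok=F), VALIDATE:P2(v=20,ok=T), TRANSFORM:P1(v=0,ok=F), EMIT:-] out:-; in:P3
Tick 4: [PARSE:P4(v=18,ok=F), VALIDATE:P3(v=18,ok=F), TRANSFORM:P2(v=80,ok=T), EMIT:P1(v=0,ok=F)] out:-; in:P4
Tick 5: [PARSE:P5(v=20,ok=F), VALIDATE:P4(v=18,ok=T), TRANSFORM:P3(v=0,ok=F), EMIT:P2(v=80,ok=T)] out:P1(v=0); in:P5
Tick 6: [PARSE:-, VALIDATE:P5(v=20,ok=F), TRANSFORM:P4(v=72,ok=T), EMIT:P3(v=0,ok=F)] out:P2(v=80); in:-
Tick 7: [PARSE:P6(v=20,ok=F), VALIDATE:-, TRANSFORM:P5(v=0,ok=F), EMIT:P4(v=72,ok=T)] out:P3(v=0); in:P6
At end of tick 7: ['P6', '-', 'P5', 'P4']

Answer: P6 - P5 P4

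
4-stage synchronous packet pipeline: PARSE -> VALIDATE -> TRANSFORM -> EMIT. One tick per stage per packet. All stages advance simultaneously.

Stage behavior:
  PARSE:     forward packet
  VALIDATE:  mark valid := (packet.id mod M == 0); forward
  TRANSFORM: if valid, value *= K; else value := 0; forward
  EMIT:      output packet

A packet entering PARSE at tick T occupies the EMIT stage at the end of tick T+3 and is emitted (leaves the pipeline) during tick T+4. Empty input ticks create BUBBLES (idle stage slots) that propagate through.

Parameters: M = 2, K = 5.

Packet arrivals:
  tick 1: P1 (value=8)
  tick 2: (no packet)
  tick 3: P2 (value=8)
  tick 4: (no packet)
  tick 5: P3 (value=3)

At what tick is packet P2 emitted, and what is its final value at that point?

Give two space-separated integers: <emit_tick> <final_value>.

Tick 1: [PARSE:P1(v=8,ok=F), VALIDATE:-, TRANSFORM:-, EMIT:-] out:-; in:P1
Tick 2: [PARSE:-, VALIDATE:P1(v=8,ok=F), TRANSFORM:-, EMIT:-] out:-; in:-
Tick 3: [PARSE:P2(v=8,ok=F), VALIDATE:-, TRANSFORM:P1(v=0,ok=F), EMIT:-] out:-; in:P2
Tick 4: [PARSE:-, VALIDATE:P2(v=8,ok=T), TRANSFORM:-, EMIT:P1(v=0,ok=F)] out:-; in:-
Tick 5: [PARSE:P3(v=3,ok=F), VALIDATE:-, TRANSFORM:P2(v=40,ok=T), EMIT:-] out:P1(v=0); in:P3
Tick 6: [PARSE:-, VALIDATE:P3(v=3,ok=F), TRANSFORM:-, EMIT:P2(v=40,ok=T)] out:-; in:-
Tick 7: [PARSE:-, VALIDATE:-, TRANSFORM:P3(v=0,ok=F), EMIT:-] out:P2(v=40); in:-
Tick 8: [PARSE:-, VALIDATE:-, TRANSFORM:-, EMIT:P3(v=0,ok=F)] out:-; in:-
Tick 9: [PARSE:-, VALIDATE:-, TRANSFORM:-, EMIT:-] out:P3(v=0); in:-
P2: arrives tick 3, valid=True (id=2, id%2=0), emit tick 7, final value 40

Answer: 7 40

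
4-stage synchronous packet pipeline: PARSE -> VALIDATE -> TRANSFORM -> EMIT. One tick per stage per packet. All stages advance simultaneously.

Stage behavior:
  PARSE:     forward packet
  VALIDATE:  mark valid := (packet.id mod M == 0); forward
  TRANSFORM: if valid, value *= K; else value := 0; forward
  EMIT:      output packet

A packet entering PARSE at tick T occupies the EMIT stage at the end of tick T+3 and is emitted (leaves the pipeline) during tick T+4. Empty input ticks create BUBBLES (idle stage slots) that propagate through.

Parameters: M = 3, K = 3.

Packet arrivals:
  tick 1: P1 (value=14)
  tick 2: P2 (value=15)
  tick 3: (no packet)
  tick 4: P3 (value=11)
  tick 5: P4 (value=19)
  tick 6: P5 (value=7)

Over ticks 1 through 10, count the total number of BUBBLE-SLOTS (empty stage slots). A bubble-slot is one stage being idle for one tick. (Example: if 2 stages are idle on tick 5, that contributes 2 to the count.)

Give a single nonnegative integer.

Answer: 20

Derivation:
Tick 1: [PARSE:P1(v=14,ok=F), VALIDATE:-, TRANSFORM:-, EMIT:-] out:-; bubbles=3
Tick 2: [PARSE:P2(v=15,ok=F), VALIDATE:P1(v=14,ok=F), TRANSFORM:-, EMIT:-] out:-; bubbles=2
Tick 3: [PARSE:-, VALIDATE:P2(v=15,ok=F), TRANSFORM:P1(v=0,ok=F), EMIT:-] out:-; bubbles=2
Tick 4: [PARSE:P3(v=11,ok=F), VALIDATE:-, TRANSFORM:P2(v=0,ok=F), EMIT:P1(v=0,ok=F)] out:-; bubbles=1
Tick 5: [PARSE:P4(v=19,ok=F), VALIDATE:P3(v=11,ok=T), TRANSFORM:-, EMIT:P2(v=0,ok=F)] out:P1(v=0); bubbles=1
Tick 6: [PARSE:P5(v=7,ok=F), VALIDATE:P4(v=19,ok=F), TRANSFORM:P3(v=33,ok=T), EMIT:-] out:P2(v=0); bubbles=1
Tick 7: [PARSE:-, VALIDATE:P5(v=7,ok=F), TRANSFORM:P4(v=0,ok=F), EMIT:P3(v=33,ok=T)] out:-; bubbles=1
Tick 8: [PARSE:-, VALIDATE:-, TRANSFORM:P5(v=0,ok=F), EMIT:P4(v=0,ok=F)] out:P3(v=33); bubbles=2
Tick 9: [PARSE:-, VALIDATE:-, TRANSFORM:-, EMIT:P5(v=0,ok=F)] out:P4(v=0); bubbles=3
Tick 10: [PARSE:-, VALIDATE:-, TRANSFORM:-, EMIT:-] out:P5(v=0); bubbles=4
Total bubble-slots: 20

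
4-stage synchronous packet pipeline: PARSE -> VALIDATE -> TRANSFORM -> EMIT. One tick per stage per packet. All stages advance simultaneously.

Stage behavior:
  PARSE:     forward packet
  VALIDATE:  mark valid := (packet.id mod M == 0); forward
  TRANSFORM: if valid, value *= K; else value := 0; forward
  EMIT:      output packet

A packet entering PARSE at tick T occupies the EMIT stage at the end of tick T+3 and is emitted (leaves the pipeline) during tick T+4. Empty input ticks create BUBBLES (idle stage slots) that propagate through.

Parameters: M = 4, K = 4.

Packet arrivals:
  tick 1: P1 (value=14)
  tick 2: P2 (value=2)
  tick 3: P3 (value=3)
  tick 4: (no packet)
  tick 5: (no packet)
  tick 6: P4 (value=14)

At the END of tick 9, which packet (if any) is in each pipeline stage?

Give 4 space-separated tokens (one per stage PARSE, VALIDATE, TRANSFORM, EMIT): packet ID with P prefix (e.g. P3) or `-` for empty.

Answer: - - - P4

Derivation:
Tick 1: [PARSE:P1(v=14,ok=F), VALIDATE:-, TRANSFORM:-, EMIT:-] out:-; in:P1
Tick 2: [PARSE:P2(v=2,ok=F), VALIDATE:P1(v=14,ok=F), TRANSFORM:-, EMIT:-] out:-; in:P2
Tick 3: [PARSE:P3(v=3,ok=F), VALIDATE:P2(v=2,ok=F), TRANSFORM:P1(v=0,ok=F), EMIT:-] out:-; in:P3
Tick 4: [PARSE:-, VALIDATE:P3(v=3,ok=F), TRANSFORM:P2(v=0,ok=F), EMIT:P1(v=0,ok=F)] out:-; in:-
Tick 5: [PARSE:-, VALIDATE:-, TRANSFORM:P3(v=0,ok=F), EMIT:P2(v=0,ok=F)] out:P1(v=0); in:-
Tick 6: [PARSE:P4(v=14,ok=F), VALIDATE:-, TRANSFORM:-, EMIT:P3(v=0,ok=F)] out:P2(v=0); in:P4
Tick 7: [PARSE:-, VALIDATE:P4(v=14,ok=T), TRANSFORM:-, EMIT:-] out:P3(v=0); in:-
Tick 8: [PARSE:-, VALIDATE:-, TRANSFORM:P4(v=56,ok=T), EMIT:-] out:-; in:-
Tick 9: [PARSE:-, VALIDATE:-, TRANSFORM:-, EMIT:P4(v=56,ok=T)] out:-; in:-
At end of tick 9: ['-', '-', '-', 'P4']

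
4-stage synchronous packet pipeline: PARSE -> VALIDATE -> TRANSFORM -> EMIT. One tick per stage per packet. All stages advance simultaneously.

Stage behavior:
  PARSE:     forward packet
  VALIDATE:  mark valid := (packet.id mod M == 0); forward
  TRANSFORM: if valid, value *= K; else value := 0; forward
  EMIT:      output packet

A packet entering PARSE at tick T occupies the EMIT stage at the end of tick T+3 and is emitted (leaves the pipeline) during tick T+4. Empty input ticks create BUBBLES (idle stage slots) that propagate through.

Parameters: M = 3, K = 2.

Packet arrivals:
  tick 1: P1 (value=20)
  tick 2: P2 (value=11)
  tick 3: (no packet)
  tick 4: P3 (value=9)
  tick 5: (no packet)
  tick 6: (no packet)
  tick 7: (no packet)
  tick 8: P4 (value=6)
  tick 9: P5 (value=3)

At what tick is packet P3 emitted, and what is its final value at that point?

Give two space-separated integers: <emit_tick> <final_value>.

Answer: 8 18

Derivation:
Tick 1: [PARSE:P1(v=20,ok=F), VALIDATE:-, TRANSFORM:-, EMIT:-] out:-; in:P1
Tick 2: [PARSE:P2(v=11,ok=F), VALIDATE:P1(v=20,ok=F), TRANSFORM:-, EMIT:-] out:-; in:P2
Tick 3: [PARSE:-, VALIDATE:P2(v=11,ok=F), TRANSFORM:P1(v=0,ok=F), EMIT:-] out:-; in:-
Tick 4: [PARSE:P3(v=9,ok=F), VALIDATE:-, TRANSFORM:P2(v=0,ok=F), EMIT:P1(v=0,ok=F)] out:-; in:P3
Tick 5: [PARSE:-, VALIDATE:P3(v=9,ok=T), TRANSFORM:-, EMIT:P2(v=0,ok=F)] out:P1(v=0); in:-
Tick 6: [PARSE:-, VALIDATE:-, TRANSFORM:P3(v=18,ok=T), EMIT:-] out:P2(v=0); in:-
Tick 7: [PARSE:-, VALIDATE:-, TRANSFORM:-, EMIT:P3(v=18,ok=T)] out:-; in:-
Tick 8: [PARSE:P4(v=6,ok=F), VALIDATE:-, TRANSFORM:-, EMIT:-] out:P3(v=18); in:P4
Tick 9: [PARSE:P5(v=3,ok=F), VALIDATE:P4(v=6,ok=F), TRANSFORM:-, EMIT:-] out:-; in:P5
Tick 10: [PARSE:-, VALIDATE:P5(v=3,ok=F), TRANSFORM:P4(v=0,ok=F), EMIT:-] out:-; in:-
Tick 11: [PARSE:-, VALIDATE:-, TRANSFORM:P5(v=0,ok=F), EMIT:P4(v=0,ok=F)] out:-; in:-
Tick 12: [PARSE:-, VALIDATE:-, TRANSFORM:-, EMIT:P5(v=0,ok=F)] out:P4(v=0); in:-
Tick 13: [PARSE:-, VALIDATE:-, TRANSFORM:-, EMIT:-] out:P5(v=0); in:-
P3: arrives tick 4, valid=True (id=3, id%3=0), emit tick 8, final value 18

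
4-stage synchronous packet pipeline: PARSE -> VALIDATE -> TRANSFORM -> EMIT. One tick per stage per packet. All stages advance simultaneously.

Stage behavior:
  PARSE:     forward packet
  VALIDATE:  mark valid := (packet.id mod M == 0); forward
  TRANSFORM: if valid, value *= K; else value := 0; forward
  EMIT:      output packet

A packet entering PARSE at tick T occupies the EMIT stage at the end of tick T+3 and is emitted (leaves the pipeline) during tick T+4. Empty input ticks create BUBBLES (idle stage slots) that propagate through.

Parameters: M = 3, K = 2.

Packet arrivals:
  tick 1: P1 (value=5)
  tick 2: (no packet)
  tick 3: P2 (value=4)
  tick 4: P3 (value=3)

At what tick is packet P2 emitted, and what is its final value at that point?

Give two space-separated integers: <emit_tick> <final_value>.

Answer: 7 0

Derivation:
Tick 1: [PARSE:P1(v=5,ok=F), VALIDATE:-, TRANSFORM:-, EMIT:-] out:-; in:P1
Tick 2: [PARSE:-, VALIDATE:P1(v=5,ok=F), TRANSFORM:-, EMIT:-] out:-; in:-
Tick 3: [PARSE:P2(v=4,ok=F), VALIDATE:-, TRANSFORM:P1(v=0,ok=F), EMIT:-] out:-; in:P2
Tick 4: [PARSE:P3(v=3,ok=F), VALIDATE:P2(v=4,ok=F), TRANSFORM:-, EMIT:P1(v=0,ok=F)] out:-; in:P3
Tick 5: [PARSE:-, VALIDATE:P3(v=3,ok=T), TRANSFORM:P2(v=0,ok=F), EMIT:-] out:P1(v=0); in:-
Tick 6: [PARSE:-, VALIDATE:-, TRANSFORM:P3(v=6,ok=T), EMIT:P2(v=0,ok=F)] out:-; in:-
Tick 7: [PARSE:-, VALIDATE:-, TRANSFORM:-, EMIT:P3(v=6,ok=T)] out:P2(v=0); in:-
Tick 8: [PARSE:-, VALIDATE:-, TRANSFORM:-, EMIT:-] out:P3(v=6); in:-
P2: arrives tick 3, valid=False (id=2, id%3=2), emit tick 7, final value 0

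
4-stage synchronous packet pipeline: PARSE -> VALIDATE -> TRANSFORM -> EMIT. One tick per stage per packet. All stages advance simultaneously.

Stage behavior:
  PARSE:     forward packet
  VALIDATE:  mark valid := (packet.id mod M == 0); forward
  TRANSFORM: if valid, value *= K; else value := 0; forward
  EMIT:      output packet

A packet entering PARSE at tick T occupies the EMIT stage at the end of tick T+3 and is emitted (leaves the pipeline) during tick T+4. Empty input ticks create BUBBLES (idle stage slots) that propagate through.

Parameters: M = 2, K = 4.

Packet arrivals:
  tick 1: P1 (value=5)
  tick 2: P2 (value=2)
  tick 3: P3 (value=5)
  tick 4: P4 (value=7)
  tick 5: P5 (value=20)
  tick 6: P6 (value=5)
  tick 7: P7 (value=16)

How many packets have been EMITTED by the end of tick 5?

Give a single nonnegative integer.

Answer: 1

Derivation:
Tick 1: [PARSE:P1(v=5,ok=F), VALIDATE:-, TRANSFORM:-, EMIT:-] out:-; in:P1
Tick 2: [PARSE:P2(v=2,ok=F), VALIDATE:P1(v=5,ok=F), TRANSFORM:-, EMIT:-] out:-; in:P2
Tick 3: [PARSE:P3(v=5,ok=F), VALIDATE:P2(v=2,ok=T), TRANSFORM:P1(v=0,ok=F), EMIT:-] out:-; in:P3
Tick 4: [PARSE:P4(v=7,ok=F), VALIDATE:P3(v=5,ok=F), TRANSFORM:P2(v=8,ok=T), EMIT:P1(v=0,ok=F)] out:-; in:P4
Tick 5: [PARSE:P5(v=20,ok=F), VALIDATE:P4(v=7,ok=T), TRANSFORM:P3(v=0,ok=F), EMIT:P2(v=8,ok=T)] out:P1(v=0); in:P5
Emitted by tick 5: ['P1']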